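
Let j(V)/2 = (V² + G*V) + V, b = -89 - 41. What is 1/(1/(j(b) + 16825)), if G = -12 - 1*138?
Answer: 89365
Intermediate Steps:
b = -130
G = -150 (G = -12 - 138 = -150)
j(V) = -298*V + 2*V² (j(V) = 2*((V² - 150*V) + V) = 2*(V² - 149*V) = -298*V + 2*V²)
1/(1/(j(b) + 16825)) = 1/(1/(2*(-130)*(-149 - 130) + 16825)) = 1/(1/(2*(-130)*(-279) + 16825)) = 1/(1/(72540 + 16825)) = 1/(1/89365) = 89365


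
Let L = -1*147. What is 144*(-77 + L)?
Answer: -32256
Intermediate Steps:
L = -147
144*(-77 + L) = 144*(-77 - 147) = 144*(-224) = -32256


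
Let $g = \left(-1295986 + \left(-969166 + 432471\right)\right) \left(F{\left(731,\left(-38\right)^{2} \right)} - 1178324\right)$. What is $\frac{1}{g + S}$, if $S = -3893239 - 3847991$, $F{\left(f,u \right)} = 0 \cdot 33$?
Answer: $\frac{1}{2159484265414} \approx 4.6307 \cdot 10^{-13}$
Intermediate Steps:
$F{\left(f,u \right)} = 0$
$S = -7741230$
$g = 2159492006644$ ($g = \left(-1295986 + \left(-969166 + 432471\right)\right) \left(0 - 1178324\right) = \left(-1295986 - 536695\right) \left(-1178324\right) = \left(-1832681\right) \left(-1178324\right) = 2159492006644$)
$\frac{1}{g + S} = \frac{1}{2159492006644 - 7741230} = \frac{1}{2159484265414}$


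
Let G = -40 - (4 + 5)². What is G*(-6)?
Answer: 726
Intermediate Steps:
G = -121 (G = -40 - 1*9² = -40 - 1*81 = -40 - 81 = -121)
G*(-6) = -121*(-6) = 726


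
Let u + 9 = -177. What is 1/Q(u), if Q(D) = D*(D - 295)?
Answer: 1/89466 ≈ 1.1177e-5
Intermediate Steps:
u = -186 (u = -9 - 177 = -186)
Q(D) = D*(-295 + D)
1/Q(u) = 1/(-186*(-295 - 186)) = 1/(-186*(-481)) = 1/89466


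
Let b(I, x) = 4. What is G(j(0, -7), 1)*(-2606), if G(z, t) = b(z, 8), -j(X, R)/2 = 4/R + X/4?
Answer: -10424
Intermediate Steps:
j(X, R) = -8/R - X/2 (j(X, R) = -2*(4/R + X/4) = -8/R - X/2)
G(z, t) = 4
G(j(0, -7), 1)*(-2606) = 4*(-2606) = -10424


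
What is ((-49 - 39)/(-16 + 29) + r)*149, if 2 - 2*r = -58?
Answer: 44998/13 ≈ 3461.4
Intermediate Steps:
r = 30 (r = 1 - ½*(-58) = 1 + 29 = 30)
((-49 - 39)/(-16 + 29) + r)*149 = ((-49 - 39)/(-16 + 29) + 30)*149 = (-88/13 + 30)*149 = (302/13)*149 = 44998/13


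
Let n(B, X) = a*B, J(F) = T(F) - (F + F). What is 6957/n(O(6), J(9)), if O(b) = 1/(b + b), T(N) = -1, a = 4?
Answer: 20871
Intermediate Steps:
O(b) = 1/(2*b)
J(F) = -1 - 2*F (J(F) = -1 - (F + F) = -1 - 2*F)
n(B, X) = 4*B
6957/n(O(6), J(9)) = 6957/((4*((½)/6))) = 6957/((4*((½)*(⅙)))) = 6957/((4*(1/12))) = 6957/(⅓) = 6957*3 = 20871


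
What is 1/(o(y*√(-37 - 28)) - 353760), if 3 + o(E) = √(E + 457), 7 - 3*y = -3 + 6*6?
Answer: 3/(-1061289 + √3*√(1371 - 26*I*√65)) ≈ -2.8269e-6 + 1.3022e-11*I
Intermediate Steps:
y = -26/3 (y = 7/3 - (-3 + 6*6)/3 = 7/3 - (-3 + 36)/3 = 7/3 - ⅓*33 = 7/3 - 11 = -26/3 ≈ -8.6667)
o(E) = -3 + √(457 + E) (o(E) = -3 + √(E + 457) = -3 + √(457 + E))
1/(o(y*√(-37 - 28)) - 353760) = 1/((-3 + √(457 - 26*√(-37 - 28)/3)) - 353760) = 1/((-3 + √(457 - 26*I*√65/3)) - 353760) = 1/(-353763 + √(457 - 26*I*√65/3))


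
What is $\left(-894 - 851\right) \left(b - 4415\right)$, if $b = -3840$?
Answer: $14404975$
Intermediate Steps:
$\left(-894 - 851\right) \left(b - 4415\right) = \left(-894 - 851\right) \left(-3840 - 4415\right) = \left(-1745\right) \left(-8255\right) = 14404975$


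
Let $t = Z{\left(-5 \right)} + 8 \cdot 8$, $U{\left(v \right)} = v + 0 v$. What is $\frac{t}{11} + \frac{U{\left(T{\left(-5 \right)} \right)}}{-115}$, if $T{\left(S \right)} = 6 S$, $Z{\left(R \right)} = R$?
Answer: $\frac{1423}{253} \approx 5.6245$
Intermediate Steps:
$U{\left(v \right)} = v$ ($U{\left(v \right)} = v + 0 = v$)
$t = 59$ ($t = -5 + 8 \cdot 8 = -5 + 64 = 59$)
$\frac{t}{11} + \frac{U{\left(T{\left(-5 \right)} \right)}}{-115} = \frac{59}{11} + \frac{6 \left(-5\right)}{-115} = 59 \cdot \frac{1}{11} - - \frac{6}{23} = \frac{59}{11} + \frac{6}{23} = \frac{1423}{253}$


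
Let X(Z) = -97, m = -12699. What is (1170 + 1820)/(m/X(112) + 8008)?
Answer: 2522/6865 ≈ 0.36737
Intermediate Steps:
(1170 + 1820)/(m/X(112) + 8008) = (1170 + 1820)/(-12699/(-97) + 8008) = 2990/(-12699*(-1/97) + 8008) = 2990/(12699/97 + 8008) = 2990/(789475/97) = 2990*(97/789475) = 2522/6865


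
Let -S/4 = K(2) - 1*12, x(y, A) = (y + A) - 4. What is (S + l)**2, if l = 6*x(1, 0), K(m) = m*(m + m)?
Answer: 4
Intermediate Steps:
K(m) = 2*m**2 (K(m) = m*(2*m) = 2*m**2)
x(y, A) = -4 + A + y (x(y, A) = (A + y) - 4 = -4 + A + y)
l = -18 (l = 6*(-4 + 0 + 1) = 6*(-3) = -18)
S = 16 (S = -4*(2*2**2 - 1*12) = -4*(2*4 - 12) = -4*(8 - 12) = -4*(-4) = 16)
(S + l)**2 = (16 - 18)**2 = (-2)**2 = 4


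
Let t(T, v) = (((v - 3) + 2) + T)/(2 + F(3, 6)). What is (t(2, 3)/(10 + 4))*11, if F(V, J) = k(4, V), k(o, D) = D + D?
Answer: 11/28 ≈ 0.39286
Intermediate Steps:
k(o, D) = 2*D
F(V, J) = 2*V
t(T, v) = -⅛ + T/8 + v/8 (t(T, v) = (((v - 3) + 2) + T)/(2 + 2*3) = (((-3 + v) + 2) + T)/(2 + 6) = ((-1 + v) + T)/8 = (-1 + T + v)*(⅛) = -⅛ + T/8 + v/8)
(t(2, 3)/(10 + 4))*11 = ((-⅛ + (⅛)*2 + (⅛)*3)/(10 + 4))*11 = ((-⅛ + ¼ + 3/8)/14)*11 = ((1/14)*(½))*11 = (1/28)*11 = 11/28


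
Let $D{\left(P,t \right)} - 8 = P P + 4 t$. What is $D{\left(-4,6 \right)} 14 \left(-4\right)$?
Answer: $-2688$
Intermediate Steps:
$D{\left(P,t \right)} = 8 + P^{2} + 4 t$ ($D{\left(P,t \right)} = 8 + \left(P P + 4 t\right) = 8 + \left(P^{2} + 4 t\right) = 8 + P^{2} + 4 t$)
$D{\left(-4,6 \right)} 14 \left(-4\right) = \left(8 + \left(-4\right)^{2} + 4 \cdot 6\right) 14 \left(-4\right) = \left(8 + 16 + 24\right) 14 \left(-4\right) = 48 \cdot 14 \left(-4\right) = 672 \left(-4\right) = -2688$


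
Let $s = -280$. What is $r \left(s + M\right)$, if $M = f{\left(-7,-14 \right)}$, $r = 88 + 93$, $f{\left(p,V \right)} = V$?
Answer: $-53214$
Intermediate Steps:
$r = 181$
$M = -14$
$r \left(s + M\right) = 181 \left(-280 - 14\right) = 181 \left(-294\right) = -53214$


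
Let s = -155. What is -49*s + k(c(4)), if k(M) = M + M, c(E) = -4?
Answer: 7587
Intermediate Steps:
k(M) = 2*M
-49*s + k(c(4)) = -49*(-155) + 2*(-4) = 7595 - 8 = 7587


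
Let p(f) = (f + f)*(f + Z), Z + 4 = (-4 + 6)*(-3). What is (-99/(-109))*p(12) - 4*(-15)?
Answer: 11292/109 ≈ 103.60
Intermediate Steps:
Z = -10 (Z = -4 + (-4 + 6)*(-3) = -4 + 2*(-3) = -4 - 6 = -10)
p(f) = 2*f*(-10 + f) (p(f) = (f + f)*(f - 10) = (2*f)*(-10 + f) = 2*f*(-10 + f))
(-99/(-109))*p(12) - 4*(-15) = (-99/(-109))*(2*12*(-10 + 12)) - 4*(-15) = (-99*(-1/109))*(2*12*2) + 60 = (99/109)*48 + 60 = 4752/109 + 60 = 11292/109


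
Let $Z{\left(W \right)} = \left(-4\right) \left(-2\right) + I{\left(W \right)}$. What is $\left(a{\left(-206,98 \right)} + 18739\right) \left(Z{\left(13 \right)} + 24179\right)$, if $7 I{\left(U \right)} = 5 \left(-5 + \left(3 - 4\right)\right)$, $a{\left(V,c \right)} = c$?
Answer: $455529789$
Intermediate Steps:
$I{\left(U \right)} = - \frac{30}{7}$ ($I{\left(U \right)} = \frac{5 \left(-5 + \left(3 - 4\right)\right)}{7} = \frac{5 \left(-5 - 1\right)}{7} = \frac{5 \left(-6\right)}{7} = \frac{1}{7} \left(-30\right) = - \frac{30}{7}$)
$Z{\left(W \right)} = \frac{26}{7}$ ($Z{\left(W \right)} = \left(-4\right) \left(-2\right) - \frac{30}{7} = 8 - \frac{30}{7} = \frac{26}{7}$)
$\left(a{\left(-206,98 \right)} + 18739\right) \left(Z{\left(13 \right)} + 24179\right) = \left(98 + 18739\right) \left(\frac{26}{7} + 24179\right) = 18837 \cdot \frac{169279}{7} = 455529789$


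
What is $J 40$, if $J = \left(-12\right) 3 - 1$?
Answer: $-1480$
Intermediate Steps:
$J = -37$ ($J = -36 - 1 = -37$)
$J 40 = \left(-37\right) 40 = -1480$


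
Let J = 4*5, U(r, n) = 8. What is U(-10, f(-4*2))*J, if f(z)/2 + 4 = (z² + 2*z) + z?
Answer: 160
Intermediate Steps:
f(z) = -8 + 2*z² + 6*z (f(z) = -8 + 2*((z² + 2*z) + z) = -8 + 2*(z² + 3*z) = -8 + (2*z² + 6*z) = -8 + 2*z² + 6*z)
J = 20
U(-10, f(-4*2))*J = 8*20 = 160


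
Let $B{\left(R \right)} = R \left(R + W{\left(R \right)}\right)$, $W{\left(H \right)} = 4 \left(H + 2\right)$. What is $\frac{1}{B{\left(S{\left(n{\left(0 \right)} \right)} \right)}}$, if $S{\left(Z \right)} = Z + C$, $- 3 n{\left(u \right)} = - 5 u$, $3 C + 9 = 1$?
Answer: $\frac{9}{128} \approx 0.070313$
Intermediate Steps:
$C = - \frac{8}{3}$ ($C = -3 + \frac{1}{3} \cdot 1 = -3 + \frac{1}{3} = - \frac{8}{3} \approx -2.6667$)
$n{\left(u \right)} = \frac{5 u}{3}$ ($n{\left(u \right)} = - \frac{\left(-5\right) u}{3} = \frac{5 u}{3}$)
$W{\left(H \right)} = 8 + 4 H$ ($W{\left(H \right)} = 4 \left(2 + H\right) = 8 + 4 H$)
$S{\left(Z \right)} = - \frac{8}{3} + Z$ ($S{\left(Z \right)} = Z - \frac{8}{3} = - \frac{8}{3} + Z$)
$B{\left(R \right)} = R \left(8 + 5 R\right)$ ($B{\left(R \right)} = R \left(R + \left(8 + 4 R\right)\right) = R \left(8 + 5 R\right)$)
$\frac{1}{B{\left(S{\left(n{\left(0 \right)} \right)} \right)}} = \frac{1}{\left(- \frac{8}{3} + \frac{5}{3} \cdot 0\right) \left(8 + 5 \left(- \frac{8}{3} + \frac{5}{3} \cdot 0\right)\right)} = \frac{1}{\left(- \frac{8}{3} + 0\right) \left(8 + 5 \left(- \frac{8}{3} + 0\right)\right)} = \frac{1}{\left(- \frac{8}{3}\right) \left(8 + 5 \left(- \frac{8}{3}\right)\right)} = \frac{1}{\left(- \frac{8}{3}\right) \left(8 - \frac{40}{3}\right)} = \frac{1}{\left(- \frac{8}{3}\right) \left(- \frac{16}{3}\right)} = \frac{1}{\frac{128}{9}} = \frac{9}{128}$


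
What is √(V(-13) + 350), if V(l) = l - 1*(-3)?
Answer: 2*√85 ≈ 18.439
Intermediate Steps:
V(l) = 3 + l (V(l) = l + 3 = 3 + l)
√(V(-13) + 350) = √((3 - 13) + 350) = √(-10 + 350) = √340 = 2*√85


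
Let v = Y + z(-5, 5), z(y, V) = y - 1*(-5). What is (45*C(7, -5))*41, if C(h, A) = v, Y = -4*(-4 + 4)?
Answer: 0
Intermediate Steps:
z(y, V) = 5 + y (z(y, V) = y + 5 = 5 + y)
Y = 0 (Y = -4*0 = 0)
v = 0 (v = 0 + (5 - 5) = 0 + 0 = 0)
C(h, A) = 0
(45*C(7, -5))*41 = (45*0)*41 = 0*41 = 0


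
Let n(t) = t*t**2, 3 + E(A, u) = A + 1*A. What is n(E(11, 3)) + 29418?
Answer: 36277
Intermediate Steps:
E(A, u) = -3 + 2*A (E(A, u) = -3 + (A + 1*A) = -3 + (A + A) = -3 + 2*A)
n(t) = t**3
n(E(11, 3)) + 29418 = (-3 + 2*11)**3 + 29418 = (-3 + 22)**3 + 29418 = 19**3 + 29418 = 6859 + 29418 = 36277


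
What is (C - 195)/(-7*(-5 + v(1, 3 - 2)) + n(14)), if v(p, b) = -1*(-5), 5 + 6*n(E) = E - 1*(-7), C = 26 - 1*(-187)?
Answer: 27/4 ≈ 6.7500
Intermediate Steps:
C = 213 (C = 26 + 187 = 213)
n(E) = 1/3 + E/6 (n(E) = -5/6 + (E - 1*(-7))/6 = -5/6 + (E + 7)/6 = -5/6 + (7 + E)/6 = -5/6 + (7/6 + E/6) = 1/3 + E/6)
v(p, b) = 5
(C - 195)/(-7*(-5 + v(1, 3 - 2)) + n(14)) = (213 - 195)/(-7*(-5 + 5) + (1/3 + (1/6)*14)) = 18/(-7*0 + (1/3 + 7/3)) = 18/(0 + 8/3) = 18/(8/3) = 18*(3/8) = 27/4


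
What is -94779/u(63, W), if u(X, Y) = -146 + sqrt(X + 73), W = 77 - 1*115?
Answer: 2306289/3530 + 31593*sqrt(34)/3530 ≈ 705.53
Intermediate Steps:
W = -38 (W = 77 - 115 = -38)
u(X, Y) = -146 + sqrt(73 + X)
-94779/u(63, W) = -94779/(-146 + sqrt(73 + 63)) = -94779/(-146 + sqrt(136)) = -94779/(-146 + 2*sqrt(34))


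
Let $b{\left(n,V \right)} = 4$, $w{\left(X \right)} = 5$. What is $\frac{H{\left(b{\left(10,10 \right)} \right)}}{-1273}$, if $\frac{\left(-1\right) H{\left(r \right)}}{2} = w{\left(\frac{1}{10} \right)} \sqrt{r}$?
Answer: $\frac{20}{1273} \approx 0.015711$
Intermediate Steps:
$H{\left(r \right)} = - 10 \sqrt{r}$ ($H{\left(r \right)} = - 2 \cdot 5 \sqrt{r} = - 10 \sqrt{r}$)
$\frac{H{\left(b{\left(10,10 \right)} \right)}}{-1273} = \frac{\left(-10\right) \sqrt{4}}{-1273} = \left(-10\right) 2 \left(- \frac{1}{1273}\right) = \left(-20\right) \left(- \frac{1}{1273}\right) = \frac{20}{1273}$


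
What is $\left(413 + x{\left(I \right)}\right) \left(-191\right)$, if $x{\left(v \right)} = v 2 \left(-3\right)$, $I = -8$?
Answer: $-88051$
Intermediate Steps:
$x{\left(v \right)} = - 6 v$ ($x{\left(v \right)} = 2 v \left(-3\right) = - 6 v$)
$\left(413 + x{\left(I \right)}\right) \left(-191\right) = \left(413 - -48\right) \left(-191\right) = \left(413 + 48\right) \left(-191\right) = 461 \left(-191\right) = -88051$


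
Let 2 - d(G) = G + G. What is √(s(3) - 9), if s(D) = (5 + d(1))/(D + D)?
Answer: 7*I*√6/6 ≈ 2.8577*I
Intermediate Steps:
d(G) = 2 - 2*G (d(G) = 2 - (G + G) = 2 - 2*G)
s(D) = 5/(2*D) (s(D) = (5 + (2 - 2*1))/(D + D) = (5 + (2 - 2))/((2*D)) = (5 + 0)*(1/(2*D)) = 5*(1/(2*D)) = 5/(2*D))
√(s(3) - 9) = √((5/2)/3 - 9) = √((5/2)*(⅓) - 9) = √(⅚ - 9) = √(-49/6) = 7*I*√6/6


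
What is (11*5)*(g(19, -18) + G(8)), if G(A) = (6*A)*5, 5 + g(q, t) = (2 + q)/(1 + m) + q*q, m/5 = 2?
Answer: 32885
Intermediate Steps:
m = 10 (m = 5*2 = 10)
g(q, t) = -53/11 + q² + q/11 (g(q, t) = -5 + ((2 + q)/(1 + 10) + q*q) = -5 + ((2 + q)/11 + q²) = -5 + ((2 + q)*(1/11) + q²) = -5 + ((2/11 + q/11) + q²) = -5 + (2/11 + q² + q/11) = -53/11 + q² + q/11)
G(A) = 30*A
(11*5)*(g(19, -18) + G(8)) = (11*5)*((-53/11 + 19² + (1/11)*19) + 30*8) = 55*((-53/11 + 361 + 19/11) + 240) = 55*(3937/11 + 240) = 55*(6577/11) = 32885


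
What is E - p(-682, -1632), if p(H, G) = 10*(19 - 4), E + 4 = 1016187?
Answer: 1016033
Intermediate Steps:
E = 1016183 (E = -4 + 1016187 = 1016183)
p(H, G) = 150 (p(H, G) = 10*15 = 150)
E - p(-682, -1632) = 1016183 - 1*150 = 1016183 - 150 = 1016033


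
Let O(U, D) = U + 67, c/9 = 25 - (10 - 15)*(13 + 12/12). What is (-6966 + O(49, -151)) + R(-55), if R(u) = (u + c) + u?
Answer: -6105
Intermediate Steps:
c = 855 (c = 9*(25 - (10 - 15)*(13 + 12/12)) = 9*(25 - (-5)*(13 + 12*(1/12))) = 9*(25 - (-5)*(13 + 1)) = 9*(25 - (-5)*14) = 9*(25 - 1*(-70)) = 9*(25 + 70) = 9*95 = 855)
O(U, D) = 67 + U
R(u) = 855 + 2*u (R(u) = (u + 855) + u = (855 + u) + u = 855 + 2*u)
(-6966 + O(49, -151)) + R(-55) = (-6966 + (67 + 49)) + (855 + 2*(-55)) = (-6966 + 116) + (855 - 110) = -6850 + 745 = -6105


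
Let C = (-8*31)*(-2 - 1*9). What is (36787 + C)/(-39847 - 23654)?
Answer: -39515/63501 ≈ -0.62227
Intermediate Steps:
C = 2728 (C = -248*(-2 - 9) = -248*(-11) = 2728)
(36787 + C)/(-39847 - 23654) = (36787 + 2728)/(-39847 - 23654) = 39515/(-63501) = 39515*(-1/63501) = -39515/63501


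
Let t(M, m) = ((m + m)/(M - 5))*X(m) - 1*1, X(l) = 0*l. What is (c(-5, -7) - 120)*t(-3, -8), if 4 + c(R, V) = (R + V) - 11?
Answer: 147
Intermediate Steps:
X(l) = 0
c(R, V) = -15 + R + V (c(R, V) = -4 + ((R + V) - 11) = -4 + (-11 + R + V) = -15 + R + V)
t(M, m) = -1 (t(M, m) = ((m + m)/(M - 5))*0 - 1*1 = ((2*m)/(-5 + M))*0 - 1 = (2*m/(-5 + M))*0 - 1 = 0 - 1 = -1)
(c(-5, -7) - 120)*t(-3, -8) = ((-15 - 5 - 7) - 120)*(-1) = (-27 - 120)*(-1) = -147*(-1) = 147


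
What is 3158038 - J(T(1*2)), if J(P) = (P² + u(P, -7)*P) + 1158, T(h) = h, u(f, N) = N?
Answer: 3156890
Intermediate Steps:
J(P) = 1158 + P² - 7*P (J(P) = (P² - 7*P) + 1158 = 1158 + P² - 7*P)
3158038 - J(T(1*2)) = 3158038 - (1158 + (1*2)² - 7*2) = 3158038 - (1158 + 2² - 7*2) = 3158038 - (1158 + 4 - 14) = 3158038 - 1*1148 = 3158038 - 1148 = 3156890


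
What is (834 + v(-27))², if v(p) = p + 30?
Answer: 700569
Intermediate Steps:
v(p) = 30 + p
(834 + v(-27))² = (834 + (30 - 27))² = (834 + 3)² = 837² = 700569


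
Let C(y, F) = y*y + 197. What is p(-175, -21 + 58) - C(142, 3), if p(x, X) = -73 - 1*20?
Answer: -20454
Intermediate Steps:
C(y, F) = 197 + y² (C(y, F) = y² + 197 = 197 + y²)
p(x, X) = -93 (p(x, X) = -73 - 20 = -93)
p(-175, -21 + 58) - C(142, 3) = -93 - (197 + 142²) = -93 - (197 + 20164) = -93 - 1*20361 = -93 - 20361 = -20454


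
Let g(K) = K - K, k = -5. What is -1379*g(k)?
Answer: 0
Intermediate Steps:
g(K) = 0
-1379*g(k) = -1379*0 = 0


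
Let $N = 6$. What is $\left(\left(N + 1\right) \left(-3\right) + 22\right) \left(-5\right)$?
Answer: $-5$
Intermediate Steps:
$\left(\left(N + 1\right) \left(-3\right) + 22\right) \left(-5\right) = \left(\left(6 + 1\right) \left(-3\right) + 22\right) \left(-5\right) = \left(7 \left(-3\right) + 22\right) \left(-5\right) = \left(-21 + 22\right) \left(-5\right) = 1 \left(-5\right) = -5$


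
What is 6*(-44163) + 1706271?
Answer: 1441293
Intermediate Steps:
6*(-44163) + 1706271 = -264978 + 1706271 = 1441293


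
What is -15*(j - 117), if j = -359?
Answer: 7140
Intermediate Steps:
-15*(j - 117) = -15*(-359 - 117) = -15*(-476) = 7140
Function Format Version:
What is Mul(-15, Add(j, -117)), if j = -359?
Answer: 7140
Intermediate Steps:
Mul(-15, Add(j, -117)) = Mul(-15, Add(-359, -117)) = Mul(-15, -476) = 7140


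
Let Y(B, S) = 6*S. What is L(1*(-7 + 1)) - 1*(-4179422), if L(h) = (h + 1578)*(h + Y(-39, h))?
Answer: 4113398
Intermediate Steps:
L(h) = 7*h*(1578 + h) (L(h) = (h + 1578)*(h + 6*h) = (1578 + h)*(7*h) = 7*h*(1578 + h))
L(1*(-7 + 1)) - 1*(-4179422) = 7*(1*(-7 + 1))*(1578 + 1*(-7 + 1)) - 1*(-4179422) = 7*(1*(-6))*(1578 + 1*(-6)) + 4179422 = 7*(-6)*(1578 - 6) + 4179422 = 7*(-6)*1572 + 4179422 = -66024 + 4179422 = 4113398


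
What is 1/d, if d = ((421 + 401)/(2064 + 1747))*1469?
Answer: 3811/1207518 ≈ 0.0031561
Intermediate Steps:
d = 1207518/3811 (d = (822/3811)*1469 = 1207518/3811 ≈ 316.85)
1/d = 1/(1207518/3811) = 3811/1207518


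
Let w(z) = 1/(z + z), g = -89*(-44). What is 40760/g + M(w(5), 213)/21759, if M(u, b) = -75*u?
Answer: 147811245/14201374 ≈ 10.408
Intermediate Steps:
g = 3916
w(z) = 1/(2*z)
40760/g + M(w(5), 213)/21759 = 40760/3916 - 75/(2*5)/21759 = 40760*(1/3916) - 75/(2*5)*(1/21759) = 10190/979 - 75*⅒*(1/21759) = 10190/979 - 15/2*1/21759 = 10190/979 - 5/14506 = 147811245/14201374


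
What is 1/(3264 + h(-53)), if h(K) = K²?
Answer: 1/6073 ≈ 0.00016466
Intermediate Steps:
1/(3264 + h(-53)) = 1/(3264 + (-53)²) = 1/(3264 + 2809) = 1/6073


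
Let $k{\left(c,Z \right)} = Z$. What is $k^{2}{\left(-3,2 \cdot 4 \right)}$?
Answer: $64$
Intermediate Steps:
$k^{2}{\left(-3,2 \cdot 4 \right)} = \left(2 \cdot 4\right)^{2} = 8^{2} = 64$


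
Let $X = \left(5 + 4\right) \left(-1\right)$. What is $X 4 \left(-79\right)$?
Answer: $2844$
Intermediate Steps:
$X = -9$ ($X = 9 \left(-1\right) = -9$)
$X 4 \left(-79\right) = \left(-9\right) 4 \left(-79\right) = \left(-36\right) \left(-79\right) = 2844$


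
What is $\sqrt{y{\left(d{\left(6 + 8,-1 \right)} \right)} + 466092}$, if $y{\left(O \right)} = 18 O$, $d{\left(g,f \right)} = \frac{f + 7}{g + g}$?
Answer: $\frac{3 \sqrt{2537633}}{7} \approx 682.71$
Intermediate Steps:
$d{\left(g,f \right)} = \frac{7 + f}{2 g}$
$\sqrt{y{\left(d{\left(6 + 8,-1 \right)} \right)} + 466092} = \sqrt{18 \frac{7 - 1}{2 \left(6 + 8\right)} + 466092} = \sqrt{18 \cdot \frac{1}{2} \cdot \frac{1}{14} \cdot 6 + 466092} = \sqrt{18 \cdot \frac{3}{14} + 466092} = \sqrt{\frac{27}{7} + 466092} = \sqrt{\frac{3262671}{7}} = \frac{3 \sqrt{2537633}}{7}$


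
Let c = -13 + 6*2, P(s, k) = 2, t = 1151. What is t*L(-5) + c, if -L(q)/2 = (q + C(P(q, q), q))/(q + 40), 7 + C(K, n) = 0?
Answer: 27589/35 ≈ 788.26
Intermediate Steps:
C(K, n) = -7 (C(K, n) = -7 + 0 = -7)
L(q) = -2*(-7 + q)/(40 + q) (L(q) = -2*(q - 7)/(q + 40) = -2*(-7 + q)/(40 + q))
c = -1 (c = -13 + 12 = -1)
t*L(-5) + c = 1151*(2*(7 - 1*(-5))/(40 - 5)) - 1 = 1151*(2*(7 + 5)/35) - 1 = 1151*(2*(1/35)*12) - 1 = 1151*(24/35) - 1 = 27624/35 - 1 = 27589/35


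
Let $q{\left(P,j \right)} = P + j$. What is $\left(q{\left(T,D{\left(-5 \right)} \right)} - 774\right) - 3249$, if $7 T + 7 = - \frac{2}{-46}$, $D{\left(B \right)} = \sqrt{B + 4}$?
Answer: $- \frac{647863}{161} + i \approx -4024.0 + 1.0 i$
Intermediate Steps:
$D{\left(B \right)} = \sqrt{4 + B}$
$T = - \frac{160}{161}$ ($T = -1 + \frac{\left(-2\right) \frac{1}{-46}}{7} = -1 + \frac{\left(-2\right) \left(- \frac{1}{46}\right)}{7} = -1 + \frac{1}{7} \cdot \frac{1}{23} = -1 + \frac{1}{161} = - \frac{160}{161} \approx -0.99379$)
$\left(q{\left(T,D{\left(-5 \right)} \right)} - 774\right) - 3249 = \left(\left(- \frac{160}{161} + \sqrt{4 - 5}\right) - 774\right) - 3249 = \left(\left(- \frac{160}{161} + \sqrt{-1}\right) - 774\right) - 3249 = \left(\left(- \frac{160}{161} + i\right) - 774\right) - 3249 = \left(- \frac{124774}{161} + i\right) - 3249 = - \frac{647863}{161} + i$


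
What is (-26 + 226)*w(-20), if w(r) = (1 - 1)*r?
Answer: 0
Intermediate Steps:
w(r) = 0 (w(r) = 0*r = 0)
(-26 + 226)*w(-20) = (-26 + 226)*0 = 200*0 = 0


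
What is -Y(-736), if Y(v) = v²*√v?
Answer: -2166784*I*√46 ≈ -1.4696e+7*I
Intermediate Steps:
Y(v) = v^(5/2)
-Y(-736) = -(-736)^(5/2) = -2166784*I*√46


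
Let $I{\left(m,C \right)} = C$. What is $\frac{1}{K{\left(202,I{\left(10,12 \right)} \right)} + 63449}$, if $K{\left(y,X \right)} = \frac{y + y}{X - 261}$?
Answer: $\frac{249}{15798397} \approx 1.5761 \cdot 10^{-5}$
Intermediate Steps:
$K{\left(y,X \right)} = \frac{2 y}{-261 + X}$
$\frac{1}{K{\left(202,I{\left(10,12 \right)} \right)} + 63449} = \frac{1}{2 \cdot 202 \frac{1}{-261 + 12} + 63449} = \frac{1}{2 \cdot 202 \frac{1}{-249} + 63449} = \frac{1}{2 \cdot 202 \left(- \frac{1}{249}\right) + 63449} = \frac{1}{- \frac{404}{249} + 63449} = \frac{1}{\frac{15798397}{249}} = \frac{249}{15798397}$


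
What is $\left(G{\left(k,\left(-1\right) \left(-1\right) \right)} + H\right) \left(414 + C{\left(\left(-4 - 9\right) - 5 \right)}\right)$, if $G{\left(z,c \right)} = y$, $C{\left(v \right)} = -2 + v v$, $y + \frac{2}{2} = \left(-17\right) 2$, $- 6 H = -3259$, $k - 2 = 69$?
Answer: $\frac{1122032}{3} \approx 3.7401 \cdot 10^{5}$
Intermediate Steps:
$k = 71$ ($k = 2 + 69 = 71$)
$H = \frac{3259}{6}$ ($H = \left(- \frac{1}{6}\right) \left(-3259\right) = \frac{3259}{6} \approx 543.17$)
$y = -35$ ($y = -1 - 34 = -35$)
$C{\left(v \right)} = -2 + v^{2}$
$G{\left(z,c \right)} = -35$
$\left(G{\left(k,\left(-1\right) \left(-1\right) \right)} + H\right) \left(414 + C{\left(\left(-4 - 9\right) - 5 \right)}\right) = \left(-35 + \frac{3259}{6}\right) \left(414 - \left(2 - \left(\left(-4 - 9\right) - 5\right)^{2}\right)\right) = \frac{3049 \left(414 - \left(2 - \left(-13 - 5\right)^{2}\right)\right)}{6} = \frac{3049 \left(414 - \left(2 - \left(-18\right)^{2}\right)\right)}{6} = \frac{3049 \left(414 + \left(-2 + 324\right)\right)}{6} = \frac{3049 \left(414 + 322\right)}{6} = \frac{3049}{6} \cdot 736 = \frac{1122032}{3}$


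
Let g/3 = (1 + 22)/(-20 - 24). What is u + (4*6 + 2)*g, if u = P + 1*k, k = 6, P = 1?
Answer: -743/22 ≈ -33.773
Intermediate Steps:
g = -69/44 (g = 3*((1 + 22)/(-20 - 24)) = 3*(23/(-44)) = 3*(23*(-1/44)) = 3*(-23/44) = -69/44 ≈ -1.5682)
u = 7 (u = 1 + 1*6 = 1 + 6 = 7)
u + (4*6 + 2)*g = 7 + (4*6 + 2)*(-69/44) = 7 + (24 + 2)*(-69/44) = 7 + 26*(-69/44) = 7 - 897/22 = -743/22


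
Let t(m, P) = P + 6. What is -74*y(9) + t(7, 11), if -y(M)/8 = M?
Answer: 5345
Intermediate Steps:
t(m, P) = 6 + P
y(M) = -8*M
-74*y(9) + t(7, 11) = -(-592)*9 + (6 + 11) = -74*(-72) + 17 = 5328 + 17 = 5345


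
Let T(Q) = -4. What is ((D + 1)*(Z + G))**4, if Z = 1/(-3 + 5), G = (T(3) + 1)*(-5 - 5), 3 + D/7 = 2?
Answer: 1121513121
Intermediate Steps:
D = -7 (D = -21 + 7*2 = -21 + 14 = -7)
G = 30 (G = (-4 + 1)*(-5 - 5) = -3*(-10) = 30)
Z = 1/2 ≈ 0.50000
((D + 1)*(Z + G))**4 = ((-7 + 1)*(1/2 + 30))**4 = (-6*61/2)**4 = (-183)**4 = 1121513121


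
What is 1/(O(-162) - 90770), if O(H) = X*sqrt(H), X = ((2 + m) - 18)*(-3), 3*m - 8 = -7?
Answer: -45385/4119775379 - 423*I*sqrt(2)/8239550758 ≈ -1.1016e-5 - 7.2603e-8*I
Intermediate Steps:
m = 1/3 (m = 8/3 + (1/3)*(-7) = 8/3 - 7/3 = 1/3 ≈ 0.33333)
X = 47 (X = ((2 + 1/3) - 18)*(-3) = (7/3 - 18)*(-3) = -47/3*(-3) = 47)
O(H) = 47*sqrt(H)
1/(O(-162) - 90770) = 1/(47*sqrt(-162) - 90770) = 1/(47*(9*I*sqrt(2)) - 90770) = 1/(423*I*sqrt(2) - 90770) = 1/(-90770 + 423*I*sqrt(2))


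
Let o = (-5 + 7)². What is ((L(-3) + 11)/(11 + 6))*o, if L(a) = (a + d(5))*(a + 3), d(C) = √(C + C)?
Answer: 44/17 ≈ 2.5882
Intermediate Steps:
d(C) = √2*√C (d(C) = √(2*C) = √2*√C)
L(a) = (3 + a)*(a + √10) (L(a) = (a + √2*√5)*(a + 3) = (a + √10)*(3 + a) = (3 + a)*(a + √10))
o = 4 (o = 2² = 4)
((L(-3) + 11)/(11 + 6))*o = ((((-3)² + 3*(-3) + 3*√10 - 3*√10) + 11)/(11 + 6))*4 = (((9 - 9 + 3*√10 - 3*√10) + 11)/17)*4 = ((0 + 11)*(1/17))*4 = (11*(1/17))*4 = (11/17)*4 = 44/17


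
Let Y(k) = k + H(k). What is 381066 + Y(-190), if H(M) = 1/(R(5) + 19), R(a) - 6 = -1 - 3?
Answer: 7998397/21 ≈ 3.8088e+5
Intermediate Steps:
R(a) = 2 (R(a) = 6 + (-1 - 3) = 6 - 4 = 2)
H(M) = 1/21 (H(M) = 1/(2 + 19) = 1/21)
Y(k) = 1/21 + k (Y(k) = k + 1/21 = 1/21 + k)
381066 + Y(-190) = 381066 + (1/21 - 190) = 381066 - 3989/21 = 7998397/21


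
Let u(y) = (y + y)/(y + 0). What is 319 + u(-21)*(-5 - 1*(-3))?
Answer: 315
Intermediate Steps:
u(y) = 2 (u(y) = (2*y)/y = 2)
319 + u(-21)*(-5 - 1*(-3)) = 319 + 2*(-5 - 1*(-3)) = 319 + 2*(-5 + 3) = 319 + 2*(-2) = 319 - 4 = 315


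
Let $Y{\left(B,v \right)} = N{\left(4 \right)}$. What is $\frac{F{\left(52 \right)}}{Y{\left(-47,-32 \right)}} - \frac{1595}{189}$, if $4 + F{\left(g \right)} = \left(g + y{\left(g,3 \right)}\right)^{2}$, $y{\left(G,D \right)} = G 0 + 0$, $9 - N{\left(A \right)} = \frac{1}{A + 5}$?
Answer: $\frac{223255}{756} \approx 295.31$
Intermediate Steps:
$N{\left(A \right)} = 9 - \frac{1}{5 + A}$ ($N{\left(A \right)} = 9 - \frac{1}{A + 5} = 9 - \frac{1}{5 + A}$)
$y{\left(G,D \right)} = 0$ ($y{\left(G,D \right)} = 0 + 0 = 0$)
$Y{\left(B,v \right)} = \frac{80}{9}$ ($Y{\left(B,v \right)} = \frac{44 + 9 \cdot 4}{5 + 4} = \frac{44 + 36}{9} = \frac{1}{9} \cdot 80 = \frac{80}{9}$)
$F{\left(g \right)} = -4 + g^{2}$ ($F{\left(g \right)} = -4 + \left(g + 0\right)^{2} = -4 + g^{2}$)
$\frac{F{\left(52 \right)}}{Y{\left(-47,-32 \right)}} - \frac{1595}{189} = \frac{-4 + 52^{2}}{\frac{80}{9}} - \frac{1595}{189} = \left(-4 + 2704\right) \frac{9}{80} - \frac{1595}{189} = 2700 \cdot \frac{9}{80} - \frac{1595}{189} = \frac{1215}{4} - \frac{1595}{189} = \frac{223255}{756}$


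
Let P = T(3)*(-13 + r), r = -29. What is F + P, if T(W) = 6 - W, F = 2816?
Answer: 2690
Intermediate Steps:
P = -126 (P = (6 - 1*3)*(-13 - 29) = (6 - 3)*(-42) = 3*(-42) = -126)
F + P = 2816 - 126 = 2690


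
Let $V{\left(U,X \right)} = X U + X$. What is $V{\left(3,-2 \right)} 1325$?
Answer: $-10600$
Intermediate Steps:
$V{\left(U,X \right)} = X + U X$ ($V{\left(U,X \right)} = U X + X = X + U X$)
$V{\left(3,-2 \right)} 1325 = - 2 \left(1 + 3\right) 1325 = \left(-2\right) 4 \cdot 1325 = \left(-8\right) 1325 = -10600$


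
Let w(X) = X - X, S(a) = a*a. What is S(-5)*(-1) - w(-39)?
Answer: -25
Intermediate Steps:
S(a) = a²
w(X) = 0
S(-5)*(-1) - w(-39) = (-5)²*(-1) - 1*0 = 25*(-1) + 0 = -25 + 0 = -25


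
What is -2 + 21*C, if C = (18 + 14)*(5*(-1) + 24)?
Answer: 12766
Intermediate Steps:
C = 608 (C = 32*(-5 + 24) = 32*19 = 608)
-2 + 21*C = -2 + 21*608 = -2 + 12768 = 12766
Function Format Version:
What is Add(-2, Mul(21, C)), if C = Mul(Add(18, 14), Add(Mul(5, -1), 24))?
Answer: 12766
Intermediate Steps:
C = 608 (C = Mul(32, Add(-5, 24)) = Mul(32, 19) = 608)
Add(-2, Mul(21, C)) = Add(-2, Mul(21, 608)) = Add(-2, 12768) = 12766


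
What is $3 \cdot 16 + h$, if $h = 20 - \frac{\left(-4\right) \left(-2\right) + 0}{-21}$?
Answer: $\frac{1436}{21} \approx 68.381$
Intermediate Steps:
$h = \frac{428}{21}$ ($h = 20 - \left(8 + 0\right) \left(- \frac{1}{21}\right) = 20 - 8 \left(- \frac{1}{21}\right) = 20 - - \frac{8}{21} = 20 + \frac{8}{21} = \frac{428}{21} \approx 20.381$)
$3 \cdot 16 + h = 3 \cdot 16 + \frac{428}{21} = 48 + \frac{428}{21} = \frac{1436}{21}$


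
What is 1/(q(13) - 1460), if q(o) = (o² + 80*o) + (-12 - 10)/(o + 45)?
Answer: -29/7290 ≈ -0.0039781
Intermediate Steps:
q(o) = o² - 22/(45 + o) + 80*o (q(o) = (o² + 80*o) - 22/(45 + o) = o² - 22/(45 + o) + 80*o)
1/(q(13) - 1460) = 1/((-22 + 13³ + 125*13² + 3600*13)/(45 + 13) - 1460) = 1/((-22 + 2197 + 125*169 + 46800)/58 - 1460) = 1/((-22 + 2197 + 21125 + 46800)/58 - 1460) = 1/((1/58)*70100 - 1460) = 1/(35050/29 - 1460) = 1/(-7290/29) = -29/7290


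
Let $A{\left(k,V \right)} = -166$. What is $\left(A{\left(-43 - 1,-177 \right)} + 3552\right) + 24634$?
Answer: $28020$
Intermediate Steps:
$\left(A{\left(-43 - 1,-177 \right)} + 3552\right) + 24634 = \left(-166 + 3552\right) + 24634 = 3386 + 24634 = 28020$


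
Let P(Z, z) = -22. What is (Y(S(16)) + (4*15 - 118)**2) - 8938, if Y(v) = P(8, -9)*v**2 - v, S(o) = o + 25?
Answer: -42597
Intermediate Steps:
S(o) = 25 + o
Y(v) = -v - 22*v**2 (Y(v) = -22*v**2 - v = -v - 22*v**2)
(Y(S(16)) + (4*15 - 118)**2) - 8938 = ((25 + 16)*(-1 - 22*(25 + 16)) + (4*15 - 118)**2) - 8938 = (41*(-1 - 22*41) + (60 - 118)**2) - 8938 = (41*(-1 - 902) + (-58)**2) - 8938 = (41*(-903) + 3364) - 8938 = (-37023 + 3364) - 8938 = -33659 - 8938 = -42597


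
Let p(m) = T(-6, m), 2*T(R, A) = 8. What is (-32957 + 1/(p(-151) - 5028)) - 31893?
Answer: -325806401/5024 ≈ -64850.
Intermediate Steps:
T(R, A) = 4 (T(R, A) = (½)*8 = 4)
p(m) = 4
(-32957 + 1/(p(-151) - 5028)) - 31893 = (-32957 + 1/(4 - 5028)) - 31893 = (-32957 + 1/(-5024)) - 31893 = (-32957 - 1/5024) - 31893 = -165575969/5024 - 31893 = -325806401/5024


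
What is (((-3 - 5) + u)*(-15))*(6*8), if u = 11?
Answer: -2160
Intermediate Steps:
(((-3 - 5) + u)*(-15))*(6*8) = (((-3 - 5) + 11)*(-15))*(6*8) = ((-8 + 11)*(-15))*48 = (3*(-15))*48 = -45*48 = -2160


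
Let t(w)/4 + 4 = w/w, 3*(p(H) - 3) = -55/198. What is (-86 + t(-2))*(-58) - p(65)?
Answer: 306779/54 ≈ 5681.1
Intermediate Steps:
p(H) = 157/54 (p(H) = 3 + (-55/198)/3 = 3 + (-55*1/198)/3 = 3 + (⅓)*(-5/18) = 3 - 5/54 = 157/54)
t(w) = -12 (t(w) = -16 + 4*(w/w) = -16 + 4*1 = -16 + 4 = -12)
(-86 + t(-2))*(-58) - p(65) = (-86 - 12)*(-58) - 1*157/54 = -98*(-58) - 157/54 = 5684 - 157/54 = 306779/54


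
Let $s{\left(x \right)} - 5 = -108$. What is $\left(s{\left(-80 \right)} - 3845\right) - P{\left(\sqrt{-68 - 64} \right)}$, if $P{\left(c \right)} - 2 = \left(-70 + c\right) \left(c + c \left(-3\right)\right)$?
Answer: $-4214 - 280 i \sqrt{33} \approx -4214.0 - 1608.5 i$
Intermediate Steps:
$s{\left(x \right)} = -103$ ($s{\left(x \right)} = 5 - 108 = -103$)
$P{\left(c \right)} = 2 - 2 c \left(-70 + c\right)$ ($P{\left(c \right)} = 2 + \left(-70 + c\right) \left(c + c \left(-3\right)\right) = 2 + \left(-70 + c\right) \left(c - 3 c\right) = 2 + \left(-70 + c\right) \left(- 2 c\right) = 2 - 2 c \left(-70 + c\right)$)
$\left(s{\left(-80 \right)} - 3845\right) - P{\left(\sqrt{-68 - 64} \right)} = \left(-103 - 3845\right) - \left(2 - 2 \left(\sqrt{-68 - 64}\right)^{2} + 140 \sqrt{-68 - 64}\right) = \left(-103 - 3845\right) - \left(2 - 2 \left(\sqrt{-132}\right)^{2} + 140 \sqrt{-132}\right) = -3948 - \left(2 - 2 \left(2 i \sqrt{33}\right)^{2} + 140 \cdot 2 i \sqrt{33}\right) = -3948 - \left(2 - -264 + 280 i \sqrt{33}\right) = -3948 - \left(2 + 264 + 280 i \sqrt{33}\right) = -3948 - \left(266 + 280 i \sqrt{33}\right) = -4214 - 280 i \sqrt{33}$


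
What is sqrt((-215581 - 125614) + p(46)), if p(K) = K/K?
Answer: I*sqrt(341194) ≈ 584.12*I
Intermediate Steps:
p(K) = 1
sqrt((-215581 - 125614) + p(46)) = sqrt((-215581 - 125614) + 1) = sqrt(-341195 + 1) = sqrt(-341194) = I*sqrt(341194)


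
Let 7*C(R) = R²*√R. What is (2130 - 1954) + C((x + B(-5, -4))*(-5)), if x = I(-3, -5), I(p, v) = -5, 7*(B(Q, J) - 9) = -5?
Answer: 176 + 13225*I*√805/2401 ≈ 176.0 + 156.28*I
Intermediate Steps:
B(Q, J) = 58/7 (B(Q, J) = 9 + (⅐)*(-5) = 9 - 5/7 = 58/7)
x = -5
C(R) = R^(5/2)/7 (C(R) = (R²*√R)/7 = R^(5/2)/7)
(2130 - 1954) + C((x + B(-5, -4))*(-5)) = (2130 - 1954) + ((-5 + 58/7)*(-5))^(5/2)/7 = 176 + ((23/7)*(-5))^(5/2)/7 = 176 + (-115/7)^(5/2)/7 = 176 + (13225*I*√805/343)/7 = 176 + 13225*I*√805/2401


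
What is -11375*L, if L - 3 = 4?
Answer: -79625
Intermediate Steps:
L = 7 (L = 3 + 4 = 7)
-11375*L = -11375*7 = -175*455 = -79625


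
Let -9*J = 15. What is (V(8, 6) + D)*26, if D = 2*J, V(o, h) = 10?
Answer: 520/3 ≈ 173.33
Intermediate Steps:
J = -5/3 (J = -1/9*15 = -5/3 ≈ -1.6667)
D = -10/3 (D = 2*(-5/3) = -10/3 ≈ -3.3333)
(V(8, 6) + D)*26 = (10 - 10/3)*26 = (20/3)*26 = 520/3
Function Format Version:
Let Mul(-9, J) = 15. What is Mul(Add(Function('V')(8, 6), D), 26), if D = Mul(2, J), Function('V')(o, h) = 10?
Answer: Rational(520, 3) ≈ 173.33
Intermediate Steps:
J = Rational(-5, 3) (J = Mul(Rational(-1, 9), 15) = Rational(-5, 3) ≈ -1.6667)
D = Rational(-10, 3) (D = Mul(2, Rational(-5, 3)) = Rational(-10, 3) ≈ -3.3333)
Mul(Add(Function('V')(8, 6), D), 26) = Mul(Add(10, Rational(-10, 3)), 26) = Mul(Rational(20, 3), 26) = Rational(520, 3)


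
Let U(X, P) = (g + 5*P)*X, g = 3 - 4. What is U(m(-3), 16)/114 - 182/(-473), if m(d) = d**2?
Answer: 119017/17974 ≈ 6.6216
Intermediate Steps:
g = -1
U(X, P) = X*(-1 + 5*P) (U(X, P) = (-1 + 5*P)*X = X*(-1 + 5*P))
U(m(-3), 16)/114 - 182/(-473) = ((-3)**2*(-1 + 5*16))/114 - 182/(-473) = (9*(-1 + 80))*(1/114) - 182*(-1/473) = (9*79)*(1/114) + 182/473 = 711*(1/114) + 182/473 = 237/38 + 182/473 = 119017/17974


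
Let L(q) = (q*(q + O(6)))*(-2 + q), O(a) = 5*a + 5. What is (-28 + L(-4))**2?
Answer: 512656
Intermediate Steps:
O(a) = 5 + 5*a
L(q) = q*(-2 + q)*(35 + q) (L(q) = (q*(q + (5 + 5*6)))*(-2 + q) = (q*(q + (5 + 30)))*(-2 + q) = (q*(q + 35))*(-2 + q) = (q*(35 + q))*(-2 + q) = q*(-2 + q)*(35 + q))
(-28 + L(-4))**2 = (-28 - 4*(-70 + (-4)**2 + 33*(-4)))**2 = (-28 - 4*(-70 + 16 - 132))**2 = (-28 - 4*(-186))**2 = (-28 + 744)**2 = 716**2 = 512656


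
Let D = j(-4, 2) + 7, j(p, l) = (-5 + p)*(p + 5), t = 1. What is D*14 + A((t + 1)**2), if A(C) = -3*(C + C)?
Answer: -52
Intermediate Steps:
j(p, l) = (-5 + p)*(5 + p)
A(C) = -6*C
D = -2 (D = (-25 + (-4)**2) + 7 = (-25 + 16) + 7 = -9 + 7 = -2)
D*14 + A((t + 1)**2) = -2*14 - 6*(1 + 1)**2 = -28 - 6*2**2 = -28 - 6*4 = -28 - 24 = -52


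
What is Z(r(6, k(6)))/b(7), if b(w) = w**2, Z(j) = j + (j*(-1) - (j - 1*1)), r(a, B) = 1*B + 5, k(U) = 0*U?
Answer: -4/49 ≈ -0.081633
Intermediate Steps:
k(U) = 0
r(a, B) = 5 + B (r(a, B) = B + 5 = 5 + B)
Z(j) = 1 - j (Z(j) = j + (-j - (j - 1)) = j + (-j - (-1 + j)) = j + (-j + (1 - j)) = j + (1 - 2*j) = 1 - j)
Z(r(6, k(6)))/b(7) = (1 - (5 + 0))/(7**2) = (1 - 1*5)/49 = (1 - 5)*(1/49) = -4*1/49 = -4/49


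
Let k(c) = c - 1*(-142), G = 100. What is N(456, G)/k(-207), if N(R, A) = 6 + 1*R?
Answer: -462/65 ≈ -7.1077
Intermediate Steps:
k(c) = 142 + c (k(c) = c + 142 = 142 + c)
N(R, A) = 6 + R
N(456, G)/k(-207) = (6 + 456)/(142 - 207) = 462/(-65) = 462*(-1/65) = -462/65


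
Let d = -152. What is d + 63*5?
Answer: 163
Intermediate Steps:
d + 63*5 = -152 + 63*5 = -152 + 315 = 163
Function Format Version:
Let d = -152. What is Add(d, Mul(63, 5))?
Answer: 163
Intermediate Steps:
Add(d, Mul(63, 5)) = Add(-152, Mul(63, 5)) = Add(-152, 315) = 163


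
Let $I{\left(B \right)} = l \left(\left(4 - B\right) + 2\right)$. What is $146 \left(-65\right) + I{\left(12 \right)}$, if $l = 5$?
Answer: $-9520$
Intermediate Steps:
$I{\left(B \right)} = 30 - 5 B$ ($I{\left(B \right)} = 5 \left(\left(4 - B\right) + 2\right) = 5 \left(6 - B\right) = 30 - 5 B$)
$146 \left(-65\right) + I{\left(12 \right)} = 146 \left(-65\right) + \left(30 - 60\right) = -9490 + \left(30 - 60\right) = -9490 - 30 = -9520$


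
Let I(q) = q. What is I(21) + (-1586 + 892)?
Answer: -673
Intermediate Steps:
I(21) + (-1586 + 892) = 21 + (-1586 + 892) = 21 - 694 = -673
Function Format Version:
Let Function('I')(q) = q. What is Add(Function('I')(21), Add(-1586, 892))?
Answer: -673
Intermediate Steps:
Add(Function('I')(21), Add(-1586, 892)) = Add(21, Add(-1586, 892)) = Add(21, -694) = -673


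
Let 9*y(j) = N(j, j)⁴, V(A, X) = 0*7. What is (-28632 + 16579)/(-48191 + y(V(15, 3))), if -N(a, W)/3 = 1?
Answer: 12053/48182 ≈ 0.25016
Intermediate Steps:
N(a, W) = -3 (N(a, W) = -3*1 = -3)
V(A, X) = 0
y(j) = 9 (y(j) = (⅑)*(-3)⁴ = (⅑)*81 = 9)
(-28632 + 16579)/(-48191 + y(V(15, 3))) = (-28632 + 16579)/(-48191 + 9) = -12053/(-48182) = -12053*(-1/48182) = 12053/48182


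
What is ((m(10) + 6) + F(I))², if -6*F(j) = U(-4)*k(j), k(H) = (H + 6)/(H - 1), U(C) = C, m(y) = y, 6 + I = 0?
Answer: 256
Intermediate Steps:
I = -6 (I = -6 + 0 = -6)
k(H) = (6 + H)/(-1 + H)
F(j) = 2*(6 + j)/(3*(-1 + j)) (F(j) = -(-2)*(6 + j)/(-1 + j)/3 = -(-2)*(6 + j)/(3*(-1 + j)) = 2*(6 + j)/(3*(-1 + j)))
((m(10) + 6) + F(I))² = ((10 + 6) + 2*(6 - 6)/(3*(-1 - 6)))² = (16 + (⅔)*0/(-7))² = (16 + (⅔)*(-⅐)*0)² = (16 + 0)² = 16² = 256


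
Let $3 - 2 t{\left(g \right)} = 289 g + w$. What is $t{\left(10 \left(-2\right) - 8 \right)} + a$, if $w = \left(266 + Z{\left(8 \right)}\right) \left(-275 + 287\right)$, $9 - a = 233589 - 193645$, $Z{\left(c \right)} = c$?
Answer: $- \frac{75063}{2} \approx -37532.0$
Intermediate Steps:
$a = -39935$ ($a = 9 - \left(233589 - 193645\right) = 9 - 39944 = -39935$)
$w = 3288$ ($w = \left(266 + 8\right) \left(-275 + 287\right) = 274 \cdot 12 = 3288$)
$t{\left(g \right)} = - \frac{3285}{2} - \frac{289 g}{2}$ ($t{\left(g \right)} = \frac{3}{2} - \frac{289 g + 3288}{2} = \frac{3}{2} - \frac{3288 + 289 g}{2} = \frac{3}{2} - \left(1644 + \frac{289 g}{2}\right) = - \frac{3285}{2} - \frac{289 g}{2}$)
$t{\left(10 \left(-2\right) - 8 \right)} + a = \left(- \frac{3285}{2} - \frac{289 \left(10 \left(-2\right) - 8\right)}{2}\right) - 39935 = \left(- \frac{3285}{2} - \frac{289 \left(-20 - 8\right)}{2}\right) - 39935 = \left(- \frac{3285}{2} - -4046\right) - 39935 = \left(- \frac{3285}{2} + 4046\right) - 39935 = \frac{4807}{2} - 39935 = - \frac{75063}{2}$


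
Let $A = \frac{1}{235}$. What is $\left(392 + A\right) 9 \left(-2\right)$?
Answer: $- \frac{1658178}{235} \approx -7056.1$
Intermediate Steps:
$A = \frac{1}{235} \approx 0.0042553$
$\left(392 + A\right) 9 \left(-2\right) = \left(392 + \frac{1}{235}\right) 9 \left(-2\right) = \frac{92121}{235} \left(-18\right) = - \frac{1658178}{235}$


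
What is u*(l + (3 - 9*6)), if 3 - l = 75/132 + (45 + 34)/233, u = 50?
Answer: -12534925/5126 ≈ -2445.4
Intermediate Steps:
l = 21455/10252 (l = 3 - (75/132 + (45 + 34)/233) = 3 - (75*(1/132) + 79*(1/233)) = 3 - (25/44 + 79/233) = 3 - 1*9301/10252 = 3 - 9301/10252 = 21455/10252 ≈ 2.0928)
u*(l + (3 - 9*6)) = 50*(21455/10252 + (3 - 9*6)) = 50*(21455/10252 + (3 - 54)) = 50*(21455/10252 - 51) = 50*(-501397/10252) = -12534925/5126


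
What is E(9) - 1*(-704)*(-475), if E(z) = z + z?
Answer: -334382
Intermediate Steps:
E(z) = 2*z
E(9) - 1*(-704)*(-475) = 2*9 - 1*(-704)*(-475) = 18 + 704*(-475) = 18 - 334400 = -334382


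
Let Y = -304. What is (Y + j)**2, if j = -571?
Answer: 765625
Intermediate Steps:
(Y + j)**2 = (-304 - 571)**2 = (-875)**2 = 765625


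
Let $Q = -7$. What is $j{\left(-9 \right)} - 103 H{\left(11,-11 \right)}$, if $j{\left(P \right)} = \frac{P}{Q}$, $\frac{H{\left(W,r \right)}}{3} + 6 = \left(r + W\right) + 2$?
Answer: $\frac{8661}{7} \approx 1237.3$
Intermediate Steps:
$H{\left(W,r \right)} = -12 + 3 W + 3 r$ ($H{\left(W,r \right)} = -18 + 3 \left(\left(r + W\right) + 2\right) = -18 + 3 \left(\left(W + r\right) + 2\right) = -18 + 3 \left(2 + W + r\right) = -18 + \left(6 + 3 W + 3 r\right) = -12 + 3 W + 3 r$)
$j{\left(P \right)} = - \frac{P}{7}$ ($j{\left(P \right)} = \frac{P}{-7} = P \left(- \frac{1}{7}\right) = - \frac{P}{7}$)
$j{\left(-9 \right)} - 103 H{\left(11,-11 \right)} = \left(- \frac{1}{7}\right) \left(-9\right) - 103 \left(-12 + 3 \cdot 11 + 3 \left(-11\right)\right) = \frac{9}{7} - 103 \left(-12 + 33 - 33\right) = \frac{9}{7} - -1236 = \frac{9}{7} + 1236 = \frac{8661}{7}$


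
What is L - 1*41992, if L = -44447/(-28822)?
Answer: -1210248977/28822 ≈ -41990.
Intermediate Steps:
L = 44447/28822 (L = -44447*(-1/28822) = 44447/28822 ≈ 1.5421)
L - 1*41992 = 44447/28822 - 1*41992 = 44447/28822 - 41992 = -1210248977/28822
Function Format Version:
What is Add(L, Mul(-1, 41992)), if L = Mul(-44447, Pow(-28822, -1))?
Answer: Rational(-1210248977, 28822) ≈ -41990.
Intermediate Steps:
L = Rational(44447, 28822) (L = Mul(-44447, Rational(-1, 28822)) = Rational(44447, 28822) ≈ 1.5421)
Add(L, Mul(-1, 41992)) = Add(Rational(44447, 28822), Mul(-1, 41992)) = Add(Rational(44447, 28822), -41992) = Rational(-1210248977, 28822)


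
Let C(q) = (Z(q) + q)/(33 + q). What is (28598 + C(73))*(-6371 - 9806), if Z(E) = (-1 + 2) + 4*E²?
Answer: -24692394853/53 ≈ -4.6589e+8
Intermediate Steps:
Z(E) = 1 + 4*E²
C(q) = (1 + q + 4*q²)/(33 + q) (C(q) = ((1 + 4*q²) + q)/(33 + q) = (1 + q + 4*q²)/(33 + q))
(28598 + C(73))*(-6371 - 9806) = (28598 + (1 + 73 + 4*73²)/(33 + 73))*(-6371 - 9806) = (28598 + (1 + 73 + 4*5329)/106)*(-16177) = (28598 + (1 + 73 + 21316)/106)*(-16177) = (28598 + (1/106)*21390)*(-16177) = (28598 + 10695/53)*(-16177) = (1526389/53)*(-16177) = -24692394853/53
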